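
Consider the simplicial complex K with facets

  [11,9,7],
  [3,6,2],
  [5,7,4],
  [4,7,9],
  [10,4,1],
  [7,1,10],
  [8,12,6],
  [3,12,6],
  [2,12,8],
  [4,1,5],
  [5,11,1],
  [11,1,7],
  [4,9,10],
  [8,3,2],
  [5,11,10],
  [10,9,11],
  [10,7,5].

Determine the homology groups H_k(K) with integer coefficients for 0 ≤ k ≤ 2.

Take the total order 1 < 2 < 3 < 4 < 5 < 6 < 7 < 8 < 9 < 10 < 11 < 12 on the vertex set. Then K (dimension 2) consists of the simplices:

  0-simplices (12): [1], [2], [3], [4], [5], [6], [7], [8], [9], [10], [11], [12]
  1-simplices (28): (28 of them)
  2-simplices (17): (17 of them)

Hence C_0 ≅ Z^12, C_1 ≅ Z^28, C_2 ≅ Z^17.

∂_1: C_1 → C_0 sends each edge [p,q] (with p < q) to q − p. For instance
  ∂[3,6] = [6] − [3].
The resulting 12×28 matrix has rank 10, and its Smith normal form has invariant factors (1,1,1,1,1,1,1,1,1,1).

∂_2: C_2 → C_1 sends each 2-simplex [p,q,r] to [q,r] − [p,r] + [p,q]. For instance
  ∂[1,4,10] = [4,10] − [1,10] + [1,4],
  ∂[5,7,10] = [7,10] − [5,10] + [5,7].
As a 28×17 matrix over Z this has rank 17, with invariant factors (1,1,1,1,1,1,1,1,1,1,1,1,1,1,1,1,2).

Now H_k = ker ∂_k / im ∂_{k+1}, so:

  H_0: rank C_0 − rank ∂_1 = 12 − 10 = 2, and the invariant factors of ∂_1 are all 1, so H_0 ≅ Z^2.
  H_1: rank ker ∂_1 − rank ∂_2 = (28 − 10) − 17 = 1, and ∂_2 has invariant factor 2 > 1, so H_1 ≅ Z ⊕ Z/2Z.
  H_2: rank ker ∂_2 − rank ∂_3 = (17 − 17) − 0 = 0, and there is no ∂_3, so H_2 ≅ 0.

As a check, the Euler characteristic is 12 − 28 + 17 = 1, which agrees with 2 − 1 + 0 = 1.
(K is a triangulation of the disjoint union of the real projective plane RP^2 and the Möbius band.)

H_0 ≅ Z^2,  H_1 ≅ Z ⊕ Z/2Z,  H_2 = 0.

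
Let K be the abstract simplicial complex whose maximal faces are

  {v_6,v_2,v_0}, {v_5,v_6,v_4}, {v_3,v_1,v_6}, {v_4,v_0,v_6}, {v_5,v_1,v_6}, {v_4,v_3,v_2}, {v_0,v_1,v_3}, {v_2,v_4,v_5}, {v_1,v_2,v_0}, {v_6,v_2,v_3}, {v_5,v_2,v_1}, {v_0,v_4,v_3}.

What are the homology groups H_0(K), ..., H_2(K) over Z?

Order the vertices as v_0 < v_1 < v_2 < v_3 < v_4 < v_5 < v_6. Listing each simplex with vertices in this order, K has dimension 2 with simplices:

  0-simplices (7): [v_0], [v_1], [v_2], [v_3], [v_4], [v_5], [v_6]
  1-simplices (18): (18 of them)
  2-simplices (12): (12 of them)

Hence C_0 ≅ Z^7, C_1 ≅ Z^18, C_2 ≅ Z^12.

∂_1: C_1 → C_0 is given by ∂[p,q] = [q] − [p]. For instance
  ∂[v_2,v_4] = [v_4] − [v_2].
The resulting 7×18 matrix has rank 6, and its Smith normal form has invariant factors (1,1,1,1,1,1).

The boundary map ∂_2: C_2 → C_1 maps a triangle to the signed sum of its edges. For instance
  ∂[v_0,v_1,v_2] = [v_1,v_2] − [v_0,v_2] + [v_0,v_1],
  ∂[v_0,v_2,v_6] = [v_2,v_6] − [v_0,v_6] + [v_0,v_2].
As a 18×12 matrix over Z this has rank 12, with invariant factors (1,1,1,1,1,1,1,1,1,1,1,2).

From H_k ≅ ker(∂_k) / im(∂_{k+1}) we obtain:

  H_0: rank C_0 − rank ∂_1 = 7 − 6 = 1, and the invariant factors of ∂_1 are all 1, so H_0 ≅ Z.
  H_1: rank ker ∂_1 − rank ∂_2 = (18 − 6) − 12 = 0, and ∂_2 has invariant factor 2 > 1, so H_1 ≅ Z/2.
  H_2: rank ker ∂_2 − rank ∂_3 = (12 − 12) − 0 = 0, and there is no ∂_3, so H_2 ≅ 0.

As a check, the Euler characteristic is 7 − 18 + 12 = 1, which agrees with 1 − 0 + 0 = 1.
(K is a triangulation of the real projective plane RP^2.)

H_0 ≅ Z,  H_1 ≅ Z/2,  H_2 = 0.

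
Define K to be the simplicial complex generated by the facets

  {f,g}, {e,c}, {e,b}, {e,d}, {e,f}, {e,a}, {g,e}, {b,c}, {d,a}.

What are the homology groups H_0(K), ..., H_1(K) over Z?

Order the vertices as a < b < c < d < e < f < g. Listing each simplex with vertices in this order, K has dimension 1 with simplices:

  0-simplices (7): a, b, c, d, e, f, g
  1-simplices (9): ad, ae, bc, be, ce, de, ef, eg, fg

so the chain groups are C_0 ≅ Z^7, C_1 ≅ Z^9.

The boundary map ∂_1: C_1 → C_0 maps an edge to its endpoints' difference, ∂[p,q] = q − p. For instance
  ∂de = e − d.
The resulting 7×9 matrix has rank 6, and its Smith normal form has invariant factors (1,1,1,1,1,1).

From H_k ≅ ker(∂_k) / im(∂_{k+1}) we obtain:

  H_0: rank C_0 − rank ∂_1 = 7 − 6 = 1, and the invariant factors of ∂_1 are all 1, so H_0 = Z.
  H_1: rank ker ∂_1 − rank ∂_2 = (9 − 6) − 0 = 3, and there is no ∂_2, so H_1 = Z^3.

As a check, the Euler characteristic is 7 − 9 = -2, which agrees with 1 − 3 = -2.
(K is a triangulation of a wedge of 3 circles.)

H_0 ≅ Z,  H_1 ≅ Z^3.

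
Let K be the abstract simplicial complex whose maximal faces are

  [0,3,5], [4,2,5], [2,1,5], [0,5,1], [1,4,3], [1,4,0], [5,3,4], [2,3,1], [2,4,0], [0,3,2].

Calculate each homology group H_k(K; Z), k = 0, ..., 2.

Order the vertices as 0 < 1 < 2 < 3 < 4 < 5. Listing each simplex with vertices in this order, K has dimension 2 with simplices:

  0-simplices (6): [0], [1], [2], [3], [4], [5]
  1-simplices (15): [0,1], [0,2], [0,3], [0,4], [0,5], [1,2], [1,3], [1,4], [1,5], [2,3], [2,4], [2,5], [3,4], [3,5], [4,5]
  2-simplices (10): [0,1,4], [0,1,5], [0,2,3], [0,2,4], [0,3,5], [1,2,3], [1,2,5], [1,3,4], [2,4,5], [3,4,5]

so the chain groups are C_0 ≅ Z^6, C_1 ≅ Z^15, C_2 ≅ Z^10.

The boundary map ∂_1: C_1 → C_0 is given by ∂[p,q] = [q] − [p].
As a 6×15 matrix over Z this has rank 5, with invariant factors (1,1,1,1,1).

Boundary ∂_2: C_2 → C_1 sends each 2-simplex [p,q,r] to [q,r] − [p,r] + [p,q]. For instance
  ∂[0,2,4] = [2,4] − [0,4] + [0,2],
  ∂[0,1,4] = [1,4] − [0,4] + [0,1].
The resulting 15×10 matrix has rank 10, and its Smith normal form has invariant factors (1,1,1,1,1,1,1,1,1,2).

Computing H_k = (kernel of ∂_k) / (image of ∂_{k+1}):

  H_0: rank C_0 − rank ∂_1 = 6 − 5 = 1, and the invariant factors of ∂_1 are all 1, so H_0 ≅ Z.
  H_1: rank ker ∂_1 − rank ∂_2 = (15 − 5) − 10 = 0, and ∂_2 has invariant factor 2 > 1, so H_1 ≅ Z/2Z.
  H_2: rank ker ∂_2 − rank ∂_3 = (10 − 10) − 0 = 0, and there is no ∂_3, so H_2 ≅ 0.

(K is a triangulation of the real projective plane RP^2.)

H_0 ≅ Z,  H_1 ≅ Z/2Z,  H_2 = 0.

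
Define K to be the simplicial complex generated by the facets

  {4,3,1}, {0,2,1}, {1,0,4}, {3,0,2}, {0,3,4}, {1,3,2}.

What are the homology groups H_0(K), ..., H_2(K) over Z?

Take the total order 0 < 1 < 2 < 3 < 4 on the vertex set. Then K (dimension 2) consists of the simplices:

  0-simplices (5): [0], [1], [2], [3], [4]
  1-simplices (9): [0,1], [0,2], [0,3], [0,4], [1,2], [1,3], [1,4], [2,3], [3,4]
  2-simplices (6): [0,1,2], [0,1,4], [0,2,3], [0,3,4], [1,2,3], [1,3,4]

giving chain groups C_0 ≅ Z^5, C_1 ≅ Z^9, C_2 ≅ Z^6.

The boundary map ∂_1: C_1 → C_0 sends each edge [p,q] (with p < q) to q − p. For instance
  ∂[3,4] = [4] − [3].
As a 5×9 matrix over Z this has rank 4, with invariant factors (1,1,1,1).

∂_2: C_2 → C_1 sends each 2-simplex [p,q,r] to [q,r] − [p,r] + [p,q]. For instance
  ∂[1,2,3] = [2,3] − [1,3] + [1,2],
  ∂[0,1,2] = [1,2] − [0,2] + [0,1].
As a 9×6 matrix over Z this has rank 5, with invariant factors (1,1,1,1,1).

Computing H_k = (kernel of ∂_k) / (image of ∂_{k+1}):

  H_0: rank C_0 − rank ∂_1 = 5 − 4 = 1, and the invariant factors of ∂_1 are all 1, so H_0 ≅ Z.
  H_1: rank ker ∂_1 − rank ∂_2 = (9 − 4) − 5 = 0, and the invariant factors of ∂_2 are all 1, so H_1 ≅ 0.
  H_2: rank ker ∂_2 − rank ∂_3 = (6 − 5) − 0 = 1, and there is no ∂_3, so H_2 ≅ Z.

As a check, the Euler characteristic is 5 − 9 + 6 = 2, which agrees with 1 − 0 + 1 = 2.
(K is a triangulation of the 2-sphere S^2.)

H_0 ≅ Z,  H_1 = 0,  H_2 ≅ Z.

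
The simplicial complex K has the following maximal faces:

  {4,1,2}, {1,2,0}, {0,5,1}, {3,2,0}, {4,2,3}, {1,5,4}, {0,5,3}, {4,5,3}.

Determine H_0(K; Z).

We work with the vertex ordering 0 < 1 < 2 < 3 < 4 < 5. The simplices of K, each written with vertices in increasing order, are:

  0-simplices (6): [0], [1], [2], [3], [4], [5]
  1-simplices (12): [0,1], [0,2], [0,3], [0,5], [1,2], [1,4], [1,5], [2,3], [2,4], [3,4], [3,5], [4,5]
  2-simplices (8): [0,1,2], [0,1,5], [0,2,3], [0,3,5], [1,2,4], [1,4,5], [2,3,4], [3,4,5]

so the chain groups are C_0 ≅ Z^6, C_1 ≅ Z^12, C_2 ≅ Z^8.

Boundary ∂_1: C_1 → C_0 sends each edge [p,q] (with p < q) to q − p.
As a 6×12 matrix over Z this has rank 5, with invariant factors (1,1,1,1,1).

The boundary map ∂_2: C_2 → C_1 acts by ∂[p,q,r] = [q,r] − [p,r] + [p,q]. For instance
  ∂[2,3,4] = [3,4] − [2,4] + [2,3],
  ∂[0,1,2] = [1,2] − [0,2] + [0,1].
As a 12×8 matrix over Z this has rank 7, with invariant factors (1,1,1,1,1,1,1).

Now H_k = ker ∂_k / im ∂_{k+1}, so:

  H_0: rank C_0 − rank ∂_1 = 6 − 5 = 1, and the invariant factors of ∂_1 are all 1, so H_0 ≅ Z.

(K is a triangulation of the 2-sphere S^2.)

H_0 ≅ Z.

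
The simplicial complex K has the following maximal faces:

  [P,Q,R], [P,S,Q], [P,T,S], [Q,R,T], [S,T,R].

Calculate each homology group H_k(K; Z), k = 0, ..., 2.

H_0 ≅ Z,  H_1 ≅ Z,  H_2 = 0.

We work with the vertex ordering P < Q < R < S < T. The simplices of K, each written with vertices in increasing order, are:

  0-simplices (5): P, Q, R, S, T
  1-simplices (10): PQ, PR, PS, PT, QR, QS, QT, RS, RT, ST
  2-simplices (5): PQR, PQS, PST, QRT, RST

giving chain groups C_0 ≅ Z^5, C_1 ≅ Z^10, C_2 ≅ Z^5.

∂_1: C_1 → C_0 is given by ∂[p,q] = [q] − [p]. For instance
  ∂ST = T − S.
This gives a 5×10 integer matrix of rank 4; reducing to Smith normal form yields diagonal entries (1,1,1,1).

∂_2: C_2 → C_1 acts by ∂[p,q,r] = [q,r] − [p,r] + [p,q]. For instance
  ∂PST = ST − PT + PS,
  ∂RST = ST − RT + RS.
The 10×5 boundary matrix has rank 5 and Smith normal form diag(1,1,1,1,1).

Now H_k = ker ∂_k / im ∂_{k+1}, so:

  H_0: rank C_0 − rank ∂_1 = 5 − 4 = 1, and the invariant factors of ∂_1 are all 1, so H_0 ≅ Z.
  H_1: rank ker ∂_1 − rank ∂_2 = (10 − 4) − 5 = 1, and the invariant factors of ∂_2 are all 1, so H_1 ≅ Z.
  H_2: rank ker ∂_2 − rank ∂_3 = (5 − 5) − 0 = 0, and there is no ∂_3, so H_2 ≅ 0.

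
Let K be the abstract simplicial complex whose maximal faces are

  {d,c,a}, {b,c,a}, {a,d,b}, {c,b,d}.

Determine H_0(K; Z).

H_0 ≅ Z.

Order the vertices as a < b < c < d. Listing each simplex with vertices in this order, K has dimension 2 with simplices:

  0-simplices (4): a, b, c, d
  1-simplices (6): ab, ac, ad, bc, bd, cd
  2-simplices (4): abc, abd, acd, bcd

giving chain groups C_0 ≅ Z^4, C_1 ≅ Z^6, C_2 ≅ Z^4.

Boundary ∂_1: C_1 → C_0 is given by ∂[p,q] = [q] − [p].
This gives a 4×6 integer matrix of rank 3; reducing to Smith normal form yields diagonal entries (1,1,1).

∂_2: C_2 → C_1 acts by ∂[p,q,r] = [q,r] − [p,r] + [p,q]. For instance
  ∂abc = bc − ac + ab,
  ∂bcd = cd − bd + bc.
The 6×4 boundary matrix has rank 3 and Smith normal form diag(1,1,1).

Reading off H_k = ker ∂_k / im ∂_{k+1}:

  H_0: rank C_0 − rank ∂_1 = 4 − 3 = 1, and the invariant factors of ∂_1 are all 1, so H_0 ≅ Z.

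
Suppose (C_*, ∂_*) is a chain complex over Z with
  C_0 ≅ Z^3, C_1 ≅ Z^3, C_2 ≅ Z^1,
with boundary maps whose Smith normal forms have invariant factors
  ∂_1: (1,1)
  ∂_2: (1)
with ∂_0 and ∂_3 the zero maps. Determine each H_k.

H_0: b_0 = 3 − 0 − 2 = 1; torsion from ∂_1 factors > 1: none. So H_0 = Z.
H_1: b_1 = 3 − 2 − 1 = 0; torsion from ∂_2 factors > 1: none. So H_1 = 0.
H_2: b_2 = 1 − 1 − 0 = 0; torsion from ∂_3 factors > 1: none. So H_2 = 0.

H_0 = Z,  H_1 = 0,  H_2 = 0.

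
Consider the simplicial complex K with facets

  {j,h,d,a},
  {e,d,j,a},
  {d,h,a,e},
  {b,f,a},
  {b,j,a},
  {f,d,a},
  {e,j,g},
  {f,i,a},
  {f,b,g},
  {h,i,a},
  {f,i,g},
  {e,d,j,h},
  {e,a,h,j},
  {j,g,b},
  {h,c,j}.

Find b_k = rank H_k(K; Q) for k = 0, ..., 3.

b_0 = 1, b_1 = 0, b_2 = 0, b_3 = 1.

Order the vertices as a < b < c < d < e < f < g < h < i < j. Listing each simplex with vertices in this order, K has dimension 3 with simplices:

  0-simplices (10): a, b, c, d, e, f, g, h, i, j
  1-simplices (25): ab, ad, ae, af, ah, ai, aj, bf, bg, bj, ch, cj, de, df, dh, dj, eg, eh, ej, fg, fi, gi, gj, hi, hj
  2-simplices (20): abf, abj, ade, adf, adh, adj, aeh, aej, afi, ahi, ahj, bfg, bgj, chj, deh, dej, dhj, egj, ehj, fgi
  3-simplices (5): adeh, adej, adhj, aehj, dehj

giving chain groups C_0 ≅ Z^10, C_1 ≅ Z^25, C_2 ≅ Z^20, C_3 ≅ Z^5.

Boundary ∂_1: C_1 → C_0 maps an edge to its endpoints' difference, ∂[p,q] = q − p.
This gives a 10×25 integer matrix of rank 9; reducing to Smith normal form yields diagonal entries (1,1,1,1,1,1,1,1,1).

Boundary ∂_2: C_2 → C_1 sends each 2-simplex [p,q,r] to [q,r] − [p,r] + [p,q]. For instance
  ∂ade = de − ae + ad,
  ∂egj = gj − ej + eg.
As a 25×20 matrix over Z this has rank 16, with invariant factors (1,1,1,1,1,1,1,1,1,1,1,1,1,1,1,1).

Boundary ∂_3: C_3 → C_2 sends each 3-simplex σ to the alternating sum Σ_i (−1)^i (σ with its i-th vertex removed). For instance
  ∂adhj = dhj − ahj + adj − adh,
  ∂dehj = ehj − dhj + dej − deh.
As a 20×5 matrix over Z this has rank 4, with invariant factors (1,1,1,1).

Computing H_k = (kernel of ∂_k) / (image of ∂_{k+1}):

  H_0: rank C_0 − rank ∂_1 = 10 − 9 = 1, and the invariant factors of ∂_1 are all 1, so H_0 ≅ Z.
  H_1: rank ker ∂_1 − rank ∂_2 = (25 − 9) − 16 = 0, and the invariant factors of ∂_2 are all 1, so H_1 ≅ 0.
  H_2: rank ker ∂_2 − rank ∂_3 = (20 − 16) − 4 = 0, and the invariant factors of ∂_3 are all 1, so H_2 ≅ 0.
  H_3: rank ker ∂_3 − rank ∂_4 = (5 − 4) − 0 = 1, and there is no ∂_4, so H_3 ≅ Z.

As a check, the Euler characteristic is 10 − 25 + 20 − 5 = 0, which agrees with 1 − 0 + 0 − 1 = 0.

Hence the Betti numbers are b_0 = 1, b_1 = 0, b_2 = 0, b_3 = 1.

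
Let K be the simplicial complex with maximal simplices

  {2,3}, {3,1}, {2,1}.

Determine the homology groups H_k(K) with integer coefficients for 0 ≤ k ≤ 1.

H_0 ≅ Z,  H_1 ≅ Z.

Order the vertices as 1 < 2 < 3. Listing each simplex with vertices in this order, K has dimension 1 with simplices:

  0-simplices (3): [1], [2], [3]
  1-simplices (3): [1,2], [1,3], [2,3]

so the chain groups are C_0 ≅ Z^3, C_1 ≅ Z^3.

∂_1: C_1 → C_0 sends each edge [p,q] (with p < q) to q − p.
The 3×3 boundary matrix has rank 2 and Smith normal form diag(1,1).

Now H_k = ker ∂_k / im ∂_{k+1}, so:

  H_0: rank C_0 − rank ∂_1 = 3 − 2 = 1, and the invariant factors of ∂_1 are all 1, so H_0 ≅ Z.
  H_1: rank ker ∂_1 − rank ∂_2 = (3 − 2) − 0 = 1, and there is no ∂_2, so H_1 ≅ Z.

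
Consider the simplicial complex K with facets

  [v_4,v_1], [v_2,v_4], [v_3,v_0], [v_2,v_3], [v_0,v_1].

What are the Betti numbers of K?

K has 5 vertices, 5 edges.
rank ∂_0 = 0, rank ∂_1 = 4 ⇒ b_0 = 5 − 0 − 4 = 1; all invariant factors of ∂_1 are 1 so no torsion. So H_0 ≅ Z.
rank ∂_1 = 4, rank ∂_2 = 0 ⇒ b_1 = 5 − 4 − 0 = 1. So H_1 ≅ Z.

b_0 = 1, b_1 = 1.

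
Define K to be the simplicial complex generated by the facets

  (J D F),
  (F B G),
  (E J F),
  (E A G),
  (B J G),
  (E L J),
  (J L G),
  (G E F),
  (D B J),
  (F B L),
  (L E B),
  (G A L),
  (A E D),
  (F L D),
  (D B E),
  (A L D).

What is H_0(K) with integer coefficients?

H_0 = Z.

We work with the vertex ordering A < B < D < E < F < G < J < L. The simplices of K, each written with vertices in increasing order, are:

  0-simplices (8): A, B, D, E, F, G, J, L
  1-simplices (24): AD, AE, AG, AL, BD, BE, BF, BG, BJ, BL, DE, DF, DJ, DL, EF, EG, EJ, EL, FG, FJ, FL, GJ, GL, JL
  2-simplices (16): ADE, ADL, AEG, AGL, BDE, BDJ, BEL, BFG, BFL, BGJ, DFJ, DFL, EFG, EFJ, EJL, GJL

so the chain groups are C_0 ≅ Z^8, C_1 ≅ Z^24, C_2 ≅ Z^16.

The boundary map ∂_1: C_1 → C_0 sends each edge [p,q] (with p < q) to q − p.
As a 8×24 matrix over Z this has rank 7, with invariant factors (1,1,1,1,1,1,1).

The boundary map ∂_2: C_2 → C_1 maps a triangle to the signed sum of its edges. For instance
  ∂ADL = DL − AL + AD,
  ∂BEL = EL − BL + BE.
The resulting 24×16 matrix has rank 15, and its Smith normal form has invariant factors (1,1,1,1,1,1,1,1,1,1,1,1,1,1,1).

From H_k ≅ ker(∂_k) / im(∂_{k+1}) we obtain:

  H_0: rank C_0 − rank ∂_1 = 8 − 7 = 1, and the invariant factors of ∂_1 are all 1, so H_0 = Z.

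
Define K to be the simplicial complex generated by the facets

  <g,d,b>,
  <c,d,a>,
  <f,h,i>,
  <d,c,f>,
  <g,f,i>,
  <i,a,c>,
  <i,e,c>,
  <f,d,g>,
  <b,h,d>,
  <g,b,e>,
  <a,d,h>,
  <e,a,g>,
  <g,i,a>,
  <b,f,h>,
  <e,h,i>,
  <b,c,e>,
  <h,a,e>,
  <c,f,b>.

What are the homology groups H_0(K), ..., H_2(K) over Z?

H_0 ≅ Z,  H_1 ≅ Z ⊕ Z/2,  H_2 = 0.

We work with the vertex ordering a < b < c < d < e < f < g < h < i. The simplices of K, each written with vertices in increasing order, are:

  0-simplices (9): a, b, c, d, e, f, g, h, i
  1-simplices (27): ac, ad, ae, ag, ah, ai, bc, bd, be, bf, bg, bh, cd, ce, cf, ci, df, dg, dh, eg, eh, ei, fg, fh, fi, gi, hi
  2-simplices (18): acd, aci, adh, aeg, aeh, agi, bce, bcf, bdg, bdh, beg, bfh, cdf, cei, dfg, ehi, fgi, fhi

so the chain groups are C_0 ≅ Z^9, C_1 ≅ Z^27, C_2 ≅ Z^18.

Boundary ∂_1: C_1 → C_0 sends each edge [p,q] (with p < q) to q − p. For instance
  ∂ce = e − c.
This gives a 9×27 integer matrix of rank 8; reducing to Smith normal form yields diagonal entries (1,1,1,1,1,1,1,1).

The boundary map ∂_2: C_2 → C_1 acts by ∂[p,q,r] = [q,r] − [p,r] + [p,q]. For instance
  ∂acd = cd − ad + ac,
  ∂bfh = fh − bh + bf.
The resulting 27×18 matrix has rank 18, and its Smith normal form has invariant factors (1,1,1,1,1,1,1,1,1,1,1,1,1,1,1,1,1,2).

Reading off H_k = ker ∂_k / im ∂_{k+1}:

  H_0: rank C_0 − rank ∂_1 = 9 − 8 = 1, and the invariant factors of ∂_1 are all 1, so H_0 ≅ Z.
  H_1: rank ker ∂_1 − rank ∂_2 = (27 − 8) − 18 = 1, and ∂_2 has invariant factor 2 > 1, so H_1 ≅ Z ⊕ Z/2.
  H_2: rank ker ∂_2 − rank ∂_3 = (18 − 18) − 0 = 0, and there is no ∂_3, so H_2 ≅ 0.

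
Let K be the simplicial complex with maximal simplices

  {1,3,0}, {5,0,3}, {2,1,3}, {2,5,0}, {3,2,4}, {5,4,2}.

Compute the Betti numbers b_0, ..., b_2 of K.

Take the total order 0 < 1 < 2 < 3 < 4 < 5 on the vertex set. Then K (dimension 2) consists of the simplices:

  0-simplices (6): [0], [1], [2], [3], [4], [5]
  1-simplices (12): [0,1], [0,2], [0,3], [0,5], [1,2], [1,3], [2,3], [2,4], [2,5], [3,4], [3,5], [4,5]
  2-simplices (6): [0,1,3], [0,2,5], [0,3,5], [1,2,3], [2,3,4], [2,4,5]

giving chain groups C_0 ≅ Z^6, C_1 ≅ Z^12, C_2 ≅ Z^6.

Boundary ∂_1: C_1 → C_0 is given by ∂[p,q] = [q] − [p].
The resulting 6×12 matrix has rank 5, and its Smith normal form has invariant factors (1,1,1,1,1).

Boundary ∂_2: C_2 → C_1 sends each 2-simplex [p,q,r] to [q,r] − [p,r] + [p,q]. For instance
  ∂[0,2,5] = [2,5] − [0,5] + [0,2],
  ∂[1,2,3] = [2,3] − [1,3] + [1,2].
As a 12×6 matrix over Z this has rank 6, with invariant factors (1,1,1,1,1,1).

Reading off H_k = ker ∂_k / im ∂_{k+1}:

  H_0: rank C_0 − rank ∂_1 = 6 − 5 = 1, and the invariant factors of ∂_1 are all 1, so H_0 ≅ Z.
  H_1: rank ker ∂_1 − rank ∂_2 = (12 − 5) − 6 = 1, and the invariant factors of ∂_2 are all 1, so H_1 ≅ Z.
  H_2: rank ker ∂_2 − rank ∂_3 = (6 − 6) − 0 = 0, and there is no ∂_3, so H_2 ≅ 0.

Hence the Betti numbers are b_0 = 1, b_1 = 1, b_2 = 0.

b_0 = 1, b_1 = 1, b_2 = 0.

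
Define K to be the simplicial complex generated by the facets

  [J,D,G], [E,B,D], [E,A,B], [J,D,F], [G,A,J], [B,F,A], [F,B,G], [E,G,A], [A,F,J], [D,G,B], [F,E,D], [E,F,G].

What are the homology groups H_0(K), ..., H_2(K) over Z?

We work with the vertex ordering A < B < D < E < F < G < J. The simplices of K, each written with vertices in increasing order, are:

  0-simplices (7): A, B, D, E, F, G, J
  1-simplices (18): AB, AE, AF, AG, AJ, BD, BE, BF, BG, DE, DF, DG, DJ, EF, EG, FG, FJ, GJ
  2-simplices (12): ABE, ABF, AEG, AFJ, AGJ, BDE, BDG, BFG, DEF, DFJ, DGJ, EFG

so the chain groups are C_0 ≅ Z^7, C_1 ≅ Z^18, C_2 ≅ Z^12.

The boundary map ∂_1: C_1 → C_0 sends each edge [p,q] (with p < q) to q − p.
The 7×18 boundary matrix has rank 6 and Smith normal form diag(1,1,1,1,1,1).

The boundary map ∂_2: C_2 → C_1 maps a triangle to the signed sum of its edges. For instance
  ∂AFJ = FJ − AJ + AF,
  ∂AEG = EG − AG + AE.
As a 18×12 matrix over Z this has rank 12, with invariant factors (1,1,1,1,1,1,1,1,1,1,1,2).

Now H_k = ker ∂_k / im ∂_{k+1}, so:

  H_0: rank C_0 − rank ∂_1 = 7 − 6 = 1, and the invariant factors of ∂_1 are all 1, so H_0 = Z.
  H_1: rank ker ∂_1 − rank ∂_2 = (18 − 6) − 12 = 0, and ∂_2 has invariant factor 2 > 1, so H_1 = Z/2Z.
  H_2: rank ker ∂_2 − rank ∂_3 = (12 − 12) − 0 = 0, and there is no ∂_3, so H_2 = 0.

As a check, the Euler characteristic is 7 − 18 + 12 = 1, which agrees with 1 − 0 + 0 = 1.

H_0 = Z,  H_1 = Z/2Z,  H_2 = 0.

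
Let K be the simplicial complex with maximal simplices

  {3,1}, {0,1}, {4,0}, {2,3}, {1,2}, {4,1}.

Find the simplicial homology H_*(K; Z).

Fix the vertex order 0 < 1 < 2 < 3 < 4 and write every simplex with vertices in increasing order. Then dim K = 1 and the simplices of K are:

  0-simplices (5): [0], [1], [2], [3], [4]
  1-simplices (6): [0,1], [0,4], [1,2], [1,3], [1,4], [2,3]

giving chain groups C_0 ≅ Z^5, C_1 ≅ Z^6.

The boundary map ∂_1: C_1 → C_0 sends each edge [p,q] (with p < q) to q − p.
As a 5×6 matrix over Z this has rank 4, with invariant factors (1,1,1,1).

Now H_k = ker ∂_k / im ∂_{k+1}, so:

  H_0: rank C_0 − rank ∂_1 = 5 − 4 = 1, and the invariant factors of ∂_1 are all 1, so H_0 ≅ Z.
  H_1: rank ker ∂_1 − rank ∂_2 = (6 − 4) − 0 = 2, and there is no ∂_2, so H_1 ≅ Z^2.

As a check, the Euler characteristic is 5 − 6 = -1, which agrees with 1 − 2 = -1.
(K is a triangulation of a wedge of 2 circles.)

H_0 ≅ Z,  H_1 ≅ Z^2.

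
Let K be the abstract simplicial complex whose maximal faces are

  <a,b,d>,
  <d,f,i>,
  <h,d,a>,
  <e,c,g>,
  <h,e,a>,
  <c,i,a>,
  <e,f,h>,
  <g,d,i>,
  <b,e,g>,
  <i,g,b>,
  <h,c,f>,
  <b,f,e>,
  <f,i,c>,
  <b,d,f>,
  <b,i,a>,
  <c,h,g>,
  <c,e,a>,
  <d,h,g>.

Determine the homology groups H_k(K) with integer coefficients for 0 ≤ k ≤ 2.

H_0 ≅ Z,  H_1 ≅ Z ⊕ Z/2,  H_2 = 0.

Fix the vertex order a < b < c < d < e < f < g < h < i and write every simplex with vertices in increasing order. Then dim K = 2 and the simplices of K are:

  0-simplices (9): a, b, c, d, e, f, g, h, i
  1-simplices (27): ab, ac, ad, ae, ah, ai, bd, be, bf, bg, bi, ce, cf, cg, ch, ci, df, dg, dh, di, ef, eg, eh, fh, fi, gh, gi
  2-simplices (18): abd, abi, ace, aci, adh, aeh, bdf, bef, beg, bgi, ceg, cfh, cfi, cgh, dfi, dgh, dgi, efh

so the chain groups are C_0 ≅ Z^9, C_1 ≅ Z^27, C_2 ≅ Z^18.

The boundary map ∂_1: C_1 → C_0 is given by ∂[p,q] = [q] − [p].
As a 9×27 matrix over Z this has rank 8, with invariant factors (1,1,1,1,1,1,1,1).

The boundary map ∂_2: C_2 → C_1 sends each 2-simplex [p,q,r] to [q,r] − [p,r] + [p,q]. For instance
  ∂cgh = gh − ch + cg,
  ∂ace = ce − ae + ac.
As a 27×18 matrix over Z this has rank 18, with invariant factors (1,1,1,1,1,1,1,1,1,1,1,1,1,1,1,1,1,2).

From H_k ≅ ker(∂_k) / im(∂_{k+1}) we obtain:

  H_0: rank C_0 − rank ∂_1 = 9 − 8 = 1, and the invariant factors of ∂_1 are all 1, so H_0 = Z.
  H_1: rank ker ∂_1 − rank ∂_2 = (27 − 8) − 18 = 1, and ∂_2 has invariant factor 2 > 1, so H_1 = Z ⊕ Z/2.
  H_2: rank ker ∂_2 − rank ∂_3 = (18 − 18) − 0 = 0, and there is no ∂_3, so H_2 = 0.

As a check, the Euler characteristic is 9 − 27 + 18 = 0, which agrees with 1 − 1 + 0 = 0.
(K is a triangulation of the Klein bottle.)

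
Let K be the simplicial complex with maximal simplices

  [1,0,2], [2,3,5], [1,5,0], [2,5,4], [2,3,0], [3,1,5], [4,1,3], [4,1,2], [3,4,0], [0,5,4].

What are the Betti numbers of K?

b_0 = 1, b_1 = 0, b_2 = 0.

Order the vertices as 0 < 1 < 2 < 3 < 4 < 5. Listing each simplex with vertices in this order, K has dimension 2 with simplices:

  0-simplices (6): [0], [1], [2], [3], [4], [5]
  1-simplices (15): [0,1], [0,2], [0,3], [0,4], [0,5], [1,2], [1,3], [1,4], [1,5], [2,3], [2,4], [2,5], [3,4], [3,5], [4,5]
  2-simplices (10): [0,1,2], [0,1,5], [0,2,3], [0,3,4], [0,4,5], [1,2,4], [1,3,4], [1,3,5], [2,3,5], [2,4,5]

so the chain groups are C_0 ≅ Z^6, C_1 ≅ Z^15, C_2 ≅ Z^10.

The boundary map ∂_1: C_1 → C_0 sends each edge [p,q] (with p < q) to q − p.
The resulting 6×15 matrix has rank 5, and its Smith normal form has invariant factors (1,1,1,1,1).

∂_2: C_2 → C_1 sends each 2-simplex [p,q,r] to [q,r] − [p,r] + [p,q]. For instance
  ∂[1,2,4] = [2,4] − [1,4] + [1,2],
  ∂[1,3,5] = [3,5] − [1,5] + [1,3].
As a 15×10 matrix over Z this has rank 10, with invariant factors (1,1,1,1,1,1,1,1,1,2).

Computing H_k = (kernel of ∂_k) / (image of ∂_{k+1}):

  H_0: rank C_0 − rank ∂_1 = 6 − 5 = 1, and the invariant factors of ∂_1 are all 1, so H_0 ≅ Z.
  H_1: rank ker ∂_1 − rank ∂_2 = (15 − 5) − 10 = 0, and ∂_2 has invariant factor 2 > 1, so H_1 ≅ Z/2.
  H_2: rank ker ∂_2 − rank ∂_3 = (10 − 10) − 0 = 0, and there is no ∂_3, so H_2 ≅ 0.

As a check, the Euler characteristic is 6 − 15 + 10 = 1, which agrees with 1 − 0 + 0 = 1.

Hence the Betti numbers are b_0 = 1, b_1 = 0, b_2 = 0.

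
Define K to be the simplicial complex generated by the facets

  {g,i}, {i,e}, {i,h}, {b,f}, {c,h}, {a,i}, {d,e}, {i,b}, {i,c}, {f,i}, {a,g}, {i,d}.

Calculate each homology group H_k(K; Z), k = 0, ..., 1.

Order the vertices as a < b < c < d < e < f < g < h < i. Listing each simplex with vertices in this order, K has dimension 1 with simplices:

  0-simplices (9): a, b, c, d, e, f, g, h, i
  1-simplices (12): ag, ai, bf, bi, ch, ci, de, di, ei, fi, gi, hi

giving chain groups C_0 ≅ Z^9, C_1 ≅ Z^12.

The boundary map ∂_1: C_1 → C_0 is given by ∂[p,q] = [q] − [p].
The resulting 9×12 matrix has rank 8, and its Smith normal form has invariant factors (1,1,1,1,1,1,1,1).

From H_k ≅ ker(∂_k) / im(∂_{k+1}) we obtain:

  H_0: rank C_0 − rank ∂_1 = 9 − 8 = 1, and the invariant factors of ∂_1 are all 1, so H_0 = Z.
  H_1: rank ker ∂_1 − rank ∂_2 = (12 − 8) − 0 = 4, and there is no ∂_2, so H_1 = Z^4.

(K is a triangulation of a wedge of 4 circles.)

H_0 = Z,  H_1 = Z^4.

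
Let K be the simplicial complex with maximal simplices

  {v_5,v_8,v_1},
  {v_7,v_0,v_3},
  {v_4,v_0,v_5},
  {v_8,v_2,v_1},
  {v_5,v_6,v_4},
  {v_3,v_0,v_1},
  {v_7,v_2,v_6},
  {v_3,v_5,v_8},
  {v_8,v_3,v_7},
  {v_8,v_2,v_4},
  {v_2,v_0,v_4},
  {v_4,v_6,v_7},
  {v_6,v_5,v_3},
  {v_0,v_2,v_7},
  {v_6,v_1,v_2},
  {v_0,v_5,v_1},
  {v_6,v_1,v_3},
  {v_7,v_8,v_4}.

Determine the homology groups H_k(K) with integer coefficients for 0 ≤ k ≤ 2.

We work with the vertex ordering v_0 < v_1 < v_2 < v_3 < v_4 < v_5 < v_6 < v_7 < v_8. The simplices of K, each written with vertices in increasing order, are:

  0-simplices (9): [v_0], [v_1], [v_2], [v_3], [v_4], [v_5], [v_6], [v_7], [v_8]
  1-simplices (27): (27 of them)
  2-simplices (18): (18 of them)

giving chain groups C_0 ≅ Z^9, C_1 ≅ Z^27, C_2 ≅ Z^18.

∂_1: C_1 → C_0 is given by ∂[p,q] = [q] − [p]. For instance
  ∂[v_7,v_8] = [v_8] − [v_7].
As a 9×27 matrix over Z this has rank 8, with invariant factors (1,1,1,1,1,1,1,1).

The boundary map ∂_2: C_2 → C_1 acts by ∂[p,q,r] = [q,r] − [p,r] + [p,q]. For instance
  ∂[v_4,v_6,v_7] = [v_6,v_7] − [v_4,v_7] + [v_4,v_6],
  ∂[v_1,v_2,v_8] = [v_2,v_8] − [v_1,v_8] + [v_1,v_2].
The resulting 27×18 matrix has rank 18, and its Smith normal form has invariant factors (1,1,1,1,1,1,1,1,1,1,1,1,1,1,1,1,1,2).

Computing H_k = (kernel of ∂_k) / (image of ∂_{k+1}):

  H_0: rank C_0 − rank ∂_1 = 9 − 8 = 1, and the invariant factors of ∂_1 are all 1, so H_0 = Z.
  H_1: rank ker ∂_1 − rank ∂_2 = (27 − 8) − 18 = 1, and ∂_2 has invariant factor 2 > 1, so H_1 = Z × Z/2.
  H_2: rank ker ∂_2 − rank ∂_3 = (18 − 18) − 0 = 0, and there is no ∂_3, so H_2 = 0.

H_0 ≅ Z,  H_1 ≅ Z × Z/2,  H_2 = 0.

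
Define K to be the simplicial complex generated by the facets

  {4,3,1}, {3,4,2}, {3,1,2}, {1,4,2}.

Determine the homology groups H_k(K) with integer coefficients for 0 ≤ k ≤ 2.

H_0 = Z,  H_1 = 0,  H_2 = Z.

Order the vertices as 1 < 2 < 3 < 4. Listing each simplex with vertices in this order, K has dimension 2 with simplices:

  0-simplices (4): [1], [2], [3], [4]
  1-simplices (6): [1,2], [1,3], [1,4], [2,3], [2,4], [3,4]
  2-simplices (4): [1,2,3], [1,2,4], [1,3,4], [2,3,4]

Hence C_0 ≅ Z^4, C_1 ≅ Z^6, C_2 ≅ Z^4.

The boundary map ∂_1: C_1 → C_0 sends each edge [p,q] (with p < q) to q − p. For instance
  ∂[1,3] = [3] − [1].
This gives a 4×6 integer matrix of rank 3; reducing to Smith normal form yields diagonal entries (1,1,1).

The boundary map ∂_2: C_2 → C_1 acts by ∂[p,q,r] = [q,r] − [p,r] + [p,q]. For instance
  ∂[1,2,4] = [2,4] − [1,4] + [1,2],
  ∂[1,2,3] = [2,3] − [1,3] + [1,2].
As a 6×4 matrix over Z this has rank 3, with invariant factors (1,1,1).

Now H_k = ker ∂_k / im ∂_{k+1}, so:

  H_0: rank C_0 − rank ∂_1 = 4 − 3 = 1, and the invariant factors of ∂_1 are all 1, so H_0 = Z.
  H_1: rank ker ∂_1 − rank ∂_2 = (6 − 3) − 3 = 0, and the invariant factors of ∂_2 are all 1, so H_1 = 0.
  H_2: rank ker ∂_2 − rank ∂_3 = (4 − 3) − 0 = 1, and there is no ∂_3, so H_2 = Z.

As a check, the Euler characteristic is 4 − 6 + 4 = 2, which agrees with 1 − 0 + 1 = 2.
(K is a triangulation of the 2-sphere S^2.)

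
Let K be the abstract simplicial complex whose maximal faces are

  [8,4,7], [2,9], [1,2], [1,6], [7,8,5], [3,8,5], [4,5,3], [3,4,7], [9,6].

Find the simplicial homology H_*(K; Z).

Fix the vertex order 1 < 2 < 3 < 4 < 5 < 6 < 7 < 8 < 9 and write every simplex with vertices in increasing order. Then dim K = 2 and the simplices of K are:

  0-simplices (9): [1], [2], [3], [4], [5], [6], [7], [8], [9]
  1-simplices (14): [1,2], [1,6], [2,9], [3,4], [3,5], [3,7], [3,8], [4,5], [4,7], [4,8], [5,7], [5,8], [6,9], [7,8]
  2-simplices (5): [3,4,5], [3,4,7], [3,5,8], [4,7,8], [5,7,8]

giving chain groups C_0 ≅ Z^9, C_1 ≅ Z^14, C_2 ≅ Z^5.

Boundary ∂_1: C_1 → C_0 is given by ∂[p,q] = [q] − [p]. For instance
  ∂[4,7] = [7] − [4].
The resulting 9×14 matrix has rank 7, and its Smith normal form has invariant factors (1,1,1,1,1,1,1).

The boundary map ∂_2: C_2 → C_1 maps a triangle to the signed sum of its edges. For instance
  ∂[3,5,8] = [5,8] − [3,8] + [3,5],
  ∂[3,4,5] = [4,5] − [3,5] + [3,4].
As a 14×5 matrix over Z this has rank 5, with invariant factors (1,1,1,1,1).

From H_k ≅ ker(∂_k) / im(∂_{k+1}) we obtain:

  H_0: rank C_0 − rank ∂_1 = 9 − 7 = 2, and the invariant factors of ∂_1 are all 1, so H_0 = Z^2.
  H_1: rank ker ∂_1 − rank ∂_2 = (14 − 7) − 5 = 2, and the invariant factors of ∂_2 are all 1, so H_1 = Z^2.
  H_2: rank ker ∂_2 − rank ∂_3 = (5 − 5) − 0 = 0, and there is no ∂_3, so H_2 = 0.

(K is a triangulation of the disjoint union of the Möbius band and the circle S^1.)

H_0 = Z^2,  H_1 = Z^2,  H_2 = 0.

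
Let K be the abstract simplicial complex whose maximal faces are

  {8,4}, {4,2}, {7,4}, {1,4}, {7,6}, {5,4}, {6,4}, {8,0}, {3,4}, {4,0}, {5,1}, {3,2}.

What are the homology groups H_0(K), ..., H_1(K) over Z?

K has 9 vertices, 12 edges.
rank ∂_0 = 0, rank ∂_1 = 8 ⇒ b_0 = 9 − 0 − 8 = 1; all invariant factors of ∂_1 are 1 so no torsion. So H_0 ≅ Z.
rank ∂_1 = 8, rank ∂_2 = 0 ⇒ b_1 = 12 − 8 − 0 = 4. So H_1 ≅ Z^4.

H_0 ≅ Z,  H_1 ≅ Z^4.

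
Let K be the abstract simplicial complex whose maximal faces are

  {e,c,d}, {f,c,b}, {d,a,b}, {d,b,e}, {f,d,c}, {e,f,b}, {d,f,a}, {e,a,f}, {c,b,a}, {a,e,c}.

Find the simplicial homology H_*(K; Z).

We work with the vertex ordering a < b < c < d < e < f. The simplices of K, each written with vertices in increasing order, are:

  0-simplices (6): a, b, c, d, e, f
  1-simplices (15): ab, ac, ad, ae, af, bc, bd, be, bf, cd, ce, cf, de, df, ef
  2-simplices (10): abc, abd, ace, adf, aef, bcf, bde, bef, cde, cdf

giving chain groups C_0 ≅ Z^6, C_1 ≅ Z^15, C_2 ≅ Z^10.

∂_1: C_1 → C_0 maps an edge to its endpoints' difference, ∂[p,q] = q − p. For instance
  ∂af = f − a.
As a 6×15 matrix over Z this has rank 5, with invariant factors (1,1,1,1,1).

∂_2: C_2 → C_1 sends each 2-simplex [p,q,r] to [q,r] − [p,r] + [p,q]. For instance
  ∂bde = de − be + bd,
  ∂cdf = df − cf + cd.
The 15×10 boundary matrix has rank 10 and Smith normal form diag(1,1,1,1,1,1,1,1,1,2).

From H_k ≅ ker(∂_k) / im(∂_{k+1}) we obtain:

  H_0: rank C_0 − rank ∂_1 = 6 − 5 = 1, and the invariant factors of ∂_1 are all 1, so H_0 ≅ Z.
  H_1: rank ker ∂_1 − rank ∂_2 = (15 − 5) − 10 = 0, and ∂_2 has invariant factor 2 > 1, so H_1 ≅ Z/2.
  H_2: rank ker ∂_2 − rank ∂_3 = (10 − 10) − 0 = 0, and there is no ∂_3, so H_2 ≅ 0.

(K is a triangulation of the real projective plane RP^2.)

H_0 = Z,  H_1 = Z/2,  H_2 = 0.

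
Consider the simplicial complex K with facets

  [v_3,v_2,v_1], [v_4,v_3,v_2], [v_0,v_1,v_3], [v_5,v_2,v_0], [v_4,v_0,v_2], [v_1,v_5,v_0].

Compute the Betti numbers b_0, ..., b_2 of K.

b_0 = 1, b_1 = 1, b_2 = 0.

K has 6 vertices, 12 edges, 6 triangles.
rank ∂_0 = 0, rank ∂_1 = 5 ⇒ b_0 = 6 − 0 − 5 = 1; all invariant factors of ∂_1 are 1 so no torsion. So H_0 ≅ Z.
rank ∂_1 = 5, rank ∂_2 = 6 ⇒ b_1 = 12 − 5 − 6 = 1; all invariant factors of ∂_2 are 1 so no torsion. So H_1 ≅ Z.
rank ∂_2 = 6, rank ∂_3 = 0 ⇒ b_2 = 6 − 6 − 0 = 0. So H_2 ≅ 0.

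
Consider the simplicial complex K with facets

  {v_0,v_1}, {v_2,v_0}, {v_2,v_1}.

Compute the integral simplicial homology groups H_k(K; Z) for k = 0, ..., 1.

H_0 ≅ Z,  H_1 ≅ Z.

Fix the vertex order v_0 < v_1 < v_2 and write every simplex with vertices in increasing order. Then dim K = 1 and the simplices of K are:

  0-simplices (3): [v_0], [v_1], [v_2]
  1-simplices (3): [v_0,v_1], [v_0,v_2], [v_1,v_2]

so the chain groups are C_0 ≅ Z^3, C_1 ≅ Z^3.

∂_1: C_1 → C_0 maps an edge to its endpoints' difference, ∂[p,q] = q − p. For instance
  ∂[v_1,v_2] = [v_2] − [v_1].
The resulting 3×3 matrix has rank 2, and its Smith normal form has invariant factors (1,1).

Computing H_k = (kernel of ∂_k) / (image of ∂_{k+1}):

  H_0: rank C_0 − rank ∂_1 = 3 − 2 = 1, and the invariant factors of ∂_1 are all 1, so H_0 = Z.
  H_1: rank ker ∂_1 − rank ∂_2 = (3 − 2) − 0 = 1, and there is no ∂_2, so H_1 = Z.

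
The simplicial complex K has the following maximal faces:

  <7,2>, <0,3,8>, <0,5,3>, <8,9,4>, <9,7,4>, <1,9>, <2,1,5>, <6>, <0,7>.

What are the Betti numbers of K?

b_0 = 2, b_1 = 3, b_2 = 0.

Take the total order 0 < 1 < 2 < 3 < 4 < 5 < 6 < 7 < 8 < 9 on the vertex set. Then K (dimension 2) consists of the simplices:

  0-simplices (10): [0], [1], [2], [3], [4], [5], [6], [7], [8], [9]
  1-simplices (16): [0,3], [0,5], [0,7], [0,8], [1,2], [1,5], [1,9], [2,5], [2,7], [3,5], [3,8], [4,7], [4,8], [4,9], [7,9], [8,9]
  2-simplices (5): [0,3,5], [0,3,8], [1,2,5], [4,7,9], [4,8,9]

Hence C_0 ≅ Z^10, C_1 ≅ Z^16, C_2 ≅ Z^5.

The boundary map ∂_1: C_1 → C_0 sends each edge [p,q] (with p < q) to q − p. For instance
  ∂[1,5] = [5] − [1].
As a 10×16 matrix over Z this has rank 8, with invariant factors (1,1,1,1,1,1,1,1).

The boundary map ∂_2: C_2 → C_1 maps a triangle to the signed sum of its edges. For instance
  ∂[4,8,9] = [8,9] − [4,9] + [4,8],
  ∂[1,2,5] = [2,5] − [1,5] + [1,2].
As a 16×5 matrix over Z this has rank 5, with invariant factors (1,1,1,1,1).

From H_k ≅ ker(∂_k) / im(∂_{k+1}) we obtain:

  H_0: rank C_0 − rank ∂_1 = 10 − 8 = 2, and the invariant factors of ∂_1 are all 1, so H_0 ≅ Z^2.
  H_1: rank ker ∂_1 − rank ∂_2 = (16 − 8) − 5 = 3, and the invariant factors of ∂_2 are all 1, so H_1 ≅ Z^3.
  H_2: rank ker ∂_2 − rank ∂_3 = (5 − 5) − 0 = 0, and there is no ∂_3, so H_2 ≅ 0.

As a check, the Euler characteristic is 10 − 16 + 5 = -1, which agrees with 2 − 3 + 0 = -1.

Hence the Betti numbers are b_0 = 2, b_1 = 3, b_2 = 0.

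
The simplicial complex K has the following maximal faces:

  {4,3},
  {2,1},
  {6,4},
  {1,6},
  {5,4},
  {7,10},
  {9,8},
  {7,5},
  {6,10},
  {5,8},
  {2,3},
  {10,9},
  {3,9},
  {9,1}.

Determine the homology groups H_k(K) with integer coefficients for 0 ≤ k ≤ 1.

H_0 = Z,  H_1 = Z^5.

Fix the vertex order 1 < 2 < 3 < 4 < 5 < 6 < 7 < 8 < 9 < 10 and write every simplex with vertices in increasing order. Then dim K = 1 and the simplices of K are:

  0-simplices (10): [1], [2], [3], [4], [5], [6], [7], [8], [9], [10]
  1-simplices (14): [1,2], [1,6], [1,9], [2,3], [3,4], [3,9], [4,5], [4,6], [5,7], [5,8], [6,10], [7,10], [8,9], [9,10]

giving chain groups C_0 ≅ Z^10, C_1 ≅ Z^14.

The boundary map ∂_1: C_1 → C_0 maps an edge to its endpoints' difference, ∂[p,q] = q − p.
This gives a 10×14 integer matrix of rank 9; reducing to Smith normal form yields diagonal entries (1,1,1,1,1,1,1,1,1).

Computing H_k = (kernel of ∂_k) / (image of ∂_{k+1}):

  H_0: rank C_0 − rank ∂_1 = 10 − 9 = 1, and the invariant factors of ∂_1 are all 1, so H_0 ≅ Z.
  H_1: rank ker ∂_1 − rank ∂_2 = (14 − 9) − 0 = 5, and there is no ∂_2, so H_1 ≅ Z^5.

As a check, the Euler characteristic is 10 − 14 = -4, which agrees with 1 − 5 = -4.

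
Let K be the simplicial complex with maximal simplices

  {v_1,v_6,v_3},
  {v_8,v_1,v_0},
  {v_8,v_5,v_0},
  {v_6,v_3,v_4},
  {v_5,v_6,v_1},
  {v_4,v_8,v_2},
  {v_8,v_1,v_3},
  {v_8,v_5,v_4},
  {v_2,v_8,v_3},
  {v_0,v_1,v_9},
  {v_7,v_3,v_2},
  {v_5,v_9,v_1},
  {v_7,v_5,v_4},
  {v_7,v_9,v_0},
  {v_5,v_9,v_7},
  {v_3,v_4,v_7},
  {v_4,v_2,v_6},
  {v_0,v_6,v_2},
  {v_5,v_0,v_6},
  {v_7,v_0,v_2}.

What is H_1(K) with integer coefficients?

K has 10 vertices, 30 edges, 20 triangles.
rank ∂_1 = 9, rank ∂_2 = 20 ⇒ b_1 = 30 − 9 − 20 = 1; ∂_2 has invariant factor(s) [2] giving torsion. So H_1 ≅ Z ⊕ Z/2.

H_1 ≅ Z ⊕ Z/2.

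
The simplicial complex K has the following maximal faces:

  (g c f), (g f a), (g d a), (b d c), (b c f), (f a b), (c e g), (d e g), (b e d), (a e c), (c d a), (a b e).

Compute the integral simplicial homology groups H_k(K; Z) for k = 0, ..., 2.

Fix the vertex order a < b < c < d < e < f < g and write every simplex with vertices in increasing order. Then dim K = 2 and the simplices of K are:

  0-simplices (7): a, b, c, d, e, f, g
  1-simplices (18): ab, ac, ad, ae, af, ag, bc, bd, be, bf, cd, ce, cf, cg, de, dg, eg, fg
  2-simplices (12): abe, abf, acd, ace, adg, afg, bcd, bcf, bde, ceg, cfg, deg

so the chain groups are C_0 ≅ Z^7, C_1 ≅ Z^18, C_2 ≅ Z^12.

∂_1: C_1 → C_0 sends each edge [p,q] (with p < q) to q − p.
The 7×18 boundary matrix has rank 6 and Smith normal form diag(1,1,1,1,1,1).

Boundary ∂_2: C_2 → C_1 sends each 2-simplex [p,q,r] to [q,r] − [p,r] + [p,q]. For instance
  ∂bcd = cd − bd + bc,
  ∂afg = fg − ag + af.
As a 18×12 matrix over Z this has rank 12, with invariant factors (1,1,1,1,1,1,1,1,1,1,1,2).

Computing H_k = (kernel of ∂_k) / (image of ∂_{k+1}):

  H_0: rank C_0 − rank ∂_1 = 7 − 6 = 1, and the invariant factors of ∂_1 are all 1, so H_0 ≅ Z.
  H_1: rank ker ∂_1 − rank ∂_2 = (18 − 6) − 12 = 0, and ∂_2 has invariant factor 2 > 1, so H_1 ≅ Z_2.
  H_2: rank ker ∂_2 − rank ∂_3 = (12 − 12) − 0 = 0, and there is no ∂_3, so H_2 ≅ 0.

As a check, the Euler characteristic is 7 − 18 + 12 = 1, which agrees with 1 − 0 + 0 = 1.

H_0 ≅ Z,  H_1 ≅ Z_2,  H_2 = 0.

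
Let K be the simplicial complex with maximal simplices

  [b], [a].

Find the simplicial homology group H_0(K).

Fix the vertex order a < b and write every simplex with vertices in increasing order. Then dim K = 0 and the simplices of K are:

  0-simplices (2): a, b

Hence C_0 ≅ Z^2.

From H_k ≅ ker(∂_k) / im(∂_{k+1}) we obtain:

  H_0: rank C_0 − rank ∂_1 = 2 − 0 = 2, and there is no ∂_1, so H_0 ≅ Z^2.

H_0 = Z^2.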